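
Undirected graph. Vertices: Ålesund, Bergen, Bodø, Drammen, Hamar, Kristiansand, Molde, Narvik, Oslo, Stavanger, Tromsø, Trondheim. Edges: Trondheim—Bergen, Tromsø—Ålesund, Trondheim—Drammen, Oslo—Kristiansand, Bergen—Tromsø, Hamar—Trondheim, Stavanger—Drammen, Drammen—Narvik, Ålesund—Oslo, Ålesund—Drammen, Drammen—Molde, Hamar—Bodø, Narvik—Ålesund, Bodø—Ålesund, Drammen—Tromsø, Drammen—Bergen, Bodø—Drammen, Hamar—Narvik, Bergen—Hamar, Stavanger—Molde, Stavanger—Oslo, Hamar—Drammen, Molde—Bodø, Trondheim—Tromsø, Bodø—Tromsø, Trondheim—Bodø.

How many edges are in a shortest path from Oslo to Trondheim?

Distance 0: Oslo.
Distance 1: Ålesund, Kristiansand, Stavanger.
Distance 2: Bodø, Drammen, Molde, Narvik, Tromsø.
Distance 3: Bergen, Hamar, Trondheim — contains Trondheim.

3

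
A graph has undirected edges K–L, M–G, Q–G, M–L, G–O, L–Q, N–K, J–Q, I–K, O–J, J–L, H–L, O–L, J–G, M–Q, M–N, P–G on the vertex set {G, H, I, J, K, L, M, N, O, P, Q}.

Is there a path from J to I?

Yes

Explore from J.
Distance 1: reach G, L, O, Q.
Distance 2: reach H, K, M, P.
Distance 3: reach I, N.
Found I.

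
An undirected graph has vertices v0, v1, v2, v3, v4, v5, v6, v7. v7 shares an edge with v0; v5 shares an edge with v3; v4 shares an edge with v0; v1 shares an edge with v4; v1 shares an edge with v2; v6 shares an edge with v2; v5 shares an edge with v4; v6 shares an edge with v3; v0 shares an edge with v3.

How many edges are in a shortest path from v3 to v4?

Distance 0: v3.
Distance 1: v0, v5, v6.
Distance 2: v2, v4, v7 — contains v4.

2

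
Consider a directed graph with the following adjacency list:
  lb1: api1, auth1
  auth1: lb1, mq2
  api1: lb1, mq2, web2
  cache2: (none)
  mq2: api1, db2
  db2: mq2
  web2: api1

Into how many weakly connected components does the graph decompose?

From api1: component {api1, auth1, db2, lb1, mq2, web2}.
From cache2: component {cache2}.
That's 2 components.

2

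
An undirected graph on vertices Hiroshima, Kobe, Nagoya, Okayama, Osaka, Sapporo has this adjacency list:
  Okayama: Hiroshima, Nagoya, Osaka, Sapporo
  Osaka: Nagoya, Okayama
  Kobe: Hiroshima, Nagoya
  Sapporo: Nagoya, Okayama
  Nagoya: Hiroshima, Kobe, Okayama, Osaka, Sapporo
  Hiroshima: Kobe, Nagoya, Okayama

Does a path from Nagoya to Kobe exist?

Explore from Nagoya.
Distance 1: reach Hiroshima, Kobe, Okayama, Osaka, Sapporo.
Found Kobe.

Yes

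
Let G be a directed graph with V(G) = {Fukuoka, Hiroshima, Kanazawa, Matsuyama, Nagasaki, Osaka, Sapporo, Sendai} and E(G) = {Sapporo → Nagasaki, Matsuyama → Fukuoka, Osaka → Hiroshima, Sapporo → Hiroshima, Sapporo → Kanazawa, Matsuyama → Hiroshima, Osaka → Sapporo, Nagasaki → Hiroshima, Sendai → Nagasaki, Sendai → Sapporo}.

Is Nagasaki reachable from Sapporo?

Explore from Sapporo.
Distance 1: reach Hiroshima, Kanazawa, Nagasaki.
Found Nagasaki.

Yes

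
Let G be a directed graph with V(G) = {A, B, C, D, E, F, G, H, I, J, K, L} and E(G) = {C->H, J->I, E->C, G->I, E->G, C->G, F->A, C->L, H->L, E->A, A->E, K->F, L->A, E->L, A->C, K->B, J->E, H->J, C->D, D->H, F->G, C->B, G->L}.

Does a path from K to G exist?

Yes

Explore from K.
Distance 1: reach B, F.
Distance 2: reach A, G.
Found G.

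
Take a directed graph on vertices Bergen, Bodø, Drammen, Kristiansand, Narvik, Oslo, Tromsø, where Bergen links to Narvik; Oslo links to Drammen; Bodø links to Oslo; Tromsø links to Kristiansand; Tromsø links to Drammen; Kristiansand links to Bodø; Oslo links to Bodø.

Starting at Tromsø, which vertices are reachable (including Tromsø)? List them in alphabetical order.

Bodø, Drammen, Kristiansand, Oslo, Tromsø

Start at Tromsø.
Its neighbours: Drammen, Kristiansand.
Then their neighbours: Bodø.
Then next layer: Oslo.
Nothing further is reachable.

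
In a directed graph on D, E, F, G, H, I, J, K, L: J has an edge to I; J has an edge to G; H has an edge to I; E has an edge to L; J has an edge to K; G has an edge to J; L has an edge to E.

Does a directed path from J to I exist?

Explore from J.
Distance 1: reach G, I, K.
Found I.

Yes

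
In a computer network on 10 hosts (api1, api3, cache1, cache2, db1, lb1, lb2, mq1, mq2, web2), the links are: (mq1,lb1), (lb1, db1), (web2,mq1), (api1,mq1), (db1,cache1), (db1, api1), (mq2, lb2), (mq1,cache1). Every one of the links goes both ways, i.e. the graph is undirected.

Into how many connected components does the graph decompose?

4

From api1: component {api1, cache1, db1, lb1, mq1, web2}.
From api3: component {api3}.
From cache2: component {cache2}.
From lb2: component {lb2, mq2}.
That's 4 components.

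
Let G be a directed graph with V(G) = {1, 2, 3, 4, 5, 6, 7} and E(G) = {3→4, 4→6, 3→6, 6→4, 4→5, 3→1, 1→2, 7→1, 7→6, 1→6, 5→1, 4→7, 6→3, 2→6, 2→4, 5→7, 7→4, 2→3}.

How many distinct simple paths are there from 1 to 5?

7

1→2→3→4→5
1→2→3→6→4→5
1→2→4→5
1→2→6→3→4→5
1→2→6→4→5
1→6→3→4→5
1→6→4→5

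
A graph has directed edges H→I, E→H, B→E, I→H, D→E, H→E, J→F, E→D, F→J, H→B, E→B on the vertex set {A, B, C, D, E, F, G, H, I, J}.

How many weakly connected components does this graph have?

5

From A: component {A}.
From B: component {B, D, E, H, I}.
From C: component {C}.
From F: component {F, J}.
From G: component {G}.
That's 5 components.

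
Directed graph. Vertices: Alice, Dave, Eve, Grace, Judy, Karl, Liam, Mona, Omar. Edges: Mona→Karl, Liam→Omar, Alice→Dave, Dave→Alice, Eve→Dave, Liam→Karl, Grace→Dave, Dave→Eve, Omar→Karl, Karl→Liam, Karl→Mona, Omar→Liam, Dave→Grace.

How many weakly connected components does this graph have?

3

From Alice: component {Alice, Dave, Eve, Grace}.
From Judy: component {Judy}.
From Karl: component {Karl, Liam, Mona, Omar}.
That's 3 components.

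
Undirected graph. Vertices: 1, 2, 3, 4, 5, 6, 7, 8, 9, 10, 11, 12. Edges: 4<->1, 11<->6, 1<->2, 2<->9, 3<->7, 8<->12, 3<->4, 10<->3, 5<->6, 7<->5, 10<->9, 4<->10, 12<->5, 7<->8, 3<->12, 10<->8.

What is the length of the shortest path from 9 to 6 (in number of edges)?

5

Distance 0: 9.
Distance 1: 2, 10.
Distance 2: 1, 3, 4, 8.
Distance 3: 7, 12.
Distance 4: 5.
Distance 5: 6 — contains 6.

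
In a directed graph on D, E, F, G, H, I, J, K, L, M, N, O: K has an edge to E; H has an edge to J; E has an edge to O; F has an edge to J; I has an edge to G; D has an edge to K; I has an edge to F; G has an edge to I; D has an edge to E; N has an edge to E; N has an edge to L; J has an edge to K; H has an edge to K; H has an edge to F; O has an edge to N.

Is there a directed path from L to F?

L has no outgoing edges, so nothing is reachable from it.

No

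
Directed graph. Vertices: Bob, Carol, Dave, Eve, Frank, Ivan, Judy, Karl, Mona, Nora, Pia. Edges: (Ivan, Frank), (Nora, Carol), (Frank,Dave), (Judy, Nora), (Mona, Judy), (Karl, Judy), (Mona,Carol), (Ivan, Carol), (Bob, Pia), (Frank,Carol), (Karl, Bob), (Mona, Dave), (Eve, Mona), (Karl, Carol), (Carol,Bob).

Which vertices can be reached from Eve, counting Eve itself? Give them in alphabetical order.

Start at Eve.
Its neighbours: Mona.
Then their neighbours: Carol, Dave, Judy.
Then next layer: Bob, Nora.
Then next layer: Pia.
Nothing further is reachable.

Bob, Carol, Dave, Eve, Judy, Mona, Nora, Pia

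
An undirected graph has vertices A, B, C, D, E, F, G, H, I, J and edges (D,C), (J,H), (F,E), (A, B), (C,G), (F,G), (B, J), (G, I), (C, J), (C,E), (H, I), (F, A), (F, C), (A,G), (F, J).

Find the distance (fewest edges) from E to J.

2

Distance 0: E.
Distance 1: C, F.
Distance 2: A, D, G, J — contains J.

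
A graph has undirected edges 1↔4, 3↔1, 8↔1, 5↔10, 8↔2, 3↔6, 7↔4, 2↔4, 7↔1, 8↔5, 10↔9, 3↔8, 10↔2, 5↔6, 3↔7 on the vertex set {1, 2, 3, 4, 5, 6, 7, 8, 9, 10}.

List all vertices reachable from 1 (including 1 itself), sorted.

Start at 1.
Its neighbours: 3, 4, 7, 8.
Then their neighbours: 2, 5, 6.
Then next layer: 10.
Then next layer: 9.
Every vertex is now reached.

1, 2, 3, 4, 5, 6, 7, 8, 9, 10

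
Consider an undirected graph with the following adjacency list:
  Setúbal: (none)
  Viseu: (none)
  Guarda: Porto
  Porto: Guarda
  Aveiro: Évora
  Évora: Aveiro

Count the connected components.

From Aveiro: component {Aveiro, Évora}.
From Guarda: component {Guarda, Porto}.
From Setúbal: component {Setúbal}.
From Viseu: component {Viseu}.
That's 4 components.

4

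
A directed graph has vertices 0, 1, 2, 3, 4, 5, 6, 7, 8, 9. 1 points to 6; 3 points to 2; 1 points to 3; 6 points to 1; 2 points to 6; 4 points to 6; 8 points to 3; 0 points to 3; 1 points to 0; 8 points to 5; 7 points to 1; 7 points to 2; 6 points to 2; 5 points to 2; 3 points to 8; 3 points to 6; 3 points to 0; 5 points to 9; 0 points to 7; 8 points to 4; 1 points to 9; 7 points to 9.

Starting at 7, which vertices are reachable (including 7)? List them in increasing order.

Start at 7.
Its neighbours: 1, 2, 9.
Then their neighbours: 0, 3, 6.
Then next layer: 8.
Then next layer: 4, 5.
Every vertex is now reached.

0, 1, 2, 3, 4, 5, 6, 7, 8, 9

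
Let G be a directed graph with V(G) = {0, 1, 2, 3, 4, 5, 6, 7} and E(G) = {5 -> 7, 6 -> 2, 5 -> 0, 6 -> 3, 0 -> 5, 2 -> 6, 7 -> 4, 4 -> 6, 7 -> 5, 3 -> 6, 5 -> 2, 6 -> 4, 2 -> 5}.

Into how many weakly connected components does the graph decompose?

2

From 0: component {0, 2, 3, 4, 5, 6, 7}.
From 1: component {1}.
That's 2 components.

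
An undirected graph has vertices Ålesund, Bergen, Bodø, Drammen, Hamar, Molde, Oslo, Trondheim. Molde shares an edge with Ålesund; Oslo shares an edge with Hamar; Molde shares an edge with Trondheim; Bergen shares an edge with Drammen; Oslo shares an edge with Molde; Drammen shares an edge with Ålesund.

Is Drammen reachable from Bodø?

Bodø has no edges, so nothing is reachable from it.

No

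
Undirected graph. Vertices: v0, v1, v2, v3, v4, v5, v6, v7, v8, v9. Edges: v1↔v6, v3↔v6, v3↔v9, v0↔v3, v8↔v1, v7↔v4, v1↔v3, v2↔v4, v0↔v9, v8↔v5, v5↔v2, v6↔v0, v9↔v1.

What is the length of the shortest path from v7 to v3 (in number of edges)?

6

Distance 0: v7.
Distance 1: v4.
Distance 2: v2.
Distance 3: v5.
Distance 4: v8.
Distance 5: v1.
Distance 6: v3, v6, v9 — contains v3.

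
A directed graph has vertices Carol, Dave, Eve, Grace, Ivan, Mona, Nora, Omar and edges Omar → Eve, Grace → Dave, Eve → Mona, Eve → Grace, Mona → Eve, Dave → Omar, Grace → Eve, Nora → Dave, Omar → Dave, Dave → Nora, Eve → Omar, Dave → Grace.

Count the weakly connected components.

From Carol: component {Carol}.
From Dave: component {Dave, Eve, Grace, Mona, Nora, Omar}.
From Ivan: component {Ivan}.
That's 3 components.

3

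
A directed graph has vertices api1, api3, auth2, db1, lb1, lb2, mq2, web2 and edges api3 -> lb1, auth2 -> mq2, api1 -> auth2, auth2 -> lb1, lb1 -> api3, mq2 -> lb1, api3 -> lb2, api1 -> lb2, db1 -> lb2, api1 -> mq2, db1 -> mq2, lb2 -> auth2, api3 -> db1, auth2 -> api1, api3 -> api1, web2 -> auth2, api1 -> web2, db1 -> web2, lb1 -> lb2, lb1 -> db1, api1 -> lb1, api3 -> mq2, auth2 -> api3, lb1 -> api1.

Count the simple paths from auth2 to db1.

auth2→api1→lb1→api3→db1
auth2→api1→lb1→db1
auth2→api1→mq2→lb1→api3→db1
auth2→api1→mq2→lb1→db1
auth2→api3→api1→lb1→db1
auth2→api3→api1→mq2→lb1→db1
auth2→api3→db1
auth2→api3→lb1→db1
auth2→api3→mq2→lb1→db1
auth2→lb1→api3→db1
auth2→lb1→db1
auth2→mq2→lb1→api3→db1
auth2→mq2→lb1→db1

13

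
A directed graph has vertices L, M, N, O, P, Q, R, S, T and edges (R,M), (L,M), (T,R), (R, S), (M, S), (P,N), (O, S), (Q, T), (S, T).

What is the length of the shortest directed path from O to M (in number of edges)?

4

Distance 0: O.
Distance 1: S.
Distance 2: T.
Distance 3: R.
Distance 4: M — contains M.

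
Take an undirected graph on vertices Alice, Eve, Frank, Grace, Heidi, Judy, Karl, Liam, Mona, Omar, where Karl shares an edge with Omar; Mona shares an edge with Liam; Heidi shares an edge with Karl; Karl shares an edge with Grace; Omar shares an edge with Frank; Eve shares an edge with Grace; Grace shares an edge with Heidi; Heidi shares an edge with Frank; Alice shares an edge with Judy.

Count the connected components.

3

From Alice: component {Alice, Judy}.
From Eve: component {Eve, Frank, Grace, Heidi, Karl, Omar}.
From Liam: component {Liam, Mona}.
That's 3 components.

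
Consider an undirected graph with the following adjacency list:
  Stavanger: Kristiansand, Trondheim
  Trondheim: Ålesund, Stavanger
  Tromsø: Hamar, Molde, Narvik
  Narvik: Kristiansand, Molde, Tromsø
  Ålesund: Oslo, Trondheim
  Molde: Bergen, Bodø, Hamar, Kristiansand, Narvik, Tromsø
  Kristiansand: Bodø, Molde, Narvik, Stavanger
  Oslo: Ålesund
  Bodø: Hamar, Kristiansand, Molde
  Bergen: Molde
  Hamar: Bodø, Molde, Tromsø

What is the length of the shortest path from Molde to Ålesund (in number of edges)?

4

Distance 0: Molde.
Distance 1: Bergen, Bodø, Hamar, Kristiansand, Narvik, Tromsø.
Distance 2: Stavanger.
Distance 3: Trondheim.
Distance 4: Ålesund — contains Ålesund.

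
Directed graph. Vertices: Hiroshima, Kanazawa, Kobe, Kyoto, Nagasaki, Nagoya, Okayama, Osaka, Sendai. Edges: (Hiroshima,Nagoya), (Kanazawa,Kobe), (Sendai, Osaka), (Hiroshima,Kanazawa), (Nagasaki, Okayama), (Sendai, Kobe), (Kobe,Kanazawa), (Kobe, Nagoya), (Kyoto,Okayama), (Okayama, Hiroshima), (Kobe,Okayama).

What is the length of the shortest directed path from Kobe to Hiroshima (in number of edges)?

Distance 0: Kobe.
Distance 1: Kanazawa, Nagoya, Okayama.
Distance 2: Hiroshima — contains Hiroshima.

2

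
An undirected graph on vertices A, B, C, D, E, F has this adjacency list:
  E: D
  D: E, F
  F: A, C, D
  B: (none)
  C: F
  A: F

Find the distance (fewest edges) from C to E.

3

Distance 0: C.
Distance 1: F.
Distance 2: A, D.
Distance 3: E — contains E.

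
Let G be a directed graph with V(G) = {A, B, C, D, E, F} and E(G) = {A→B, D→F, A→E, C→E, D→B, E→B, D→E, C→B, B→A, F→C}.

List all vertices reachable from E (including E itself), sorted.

Start at E.
Its neighbours: B.
Then their neighbours: A.
Nothing further is reachable.

A, B, E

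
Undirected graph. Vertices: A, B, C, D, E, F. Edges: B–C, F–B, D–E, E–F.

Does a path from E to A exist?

Explore from E.
Distance 1: reach D, F.
Distance 2: reach B.
Distance 3: reach C.
The search is exhausted without reaching A; it lies in a different component.

No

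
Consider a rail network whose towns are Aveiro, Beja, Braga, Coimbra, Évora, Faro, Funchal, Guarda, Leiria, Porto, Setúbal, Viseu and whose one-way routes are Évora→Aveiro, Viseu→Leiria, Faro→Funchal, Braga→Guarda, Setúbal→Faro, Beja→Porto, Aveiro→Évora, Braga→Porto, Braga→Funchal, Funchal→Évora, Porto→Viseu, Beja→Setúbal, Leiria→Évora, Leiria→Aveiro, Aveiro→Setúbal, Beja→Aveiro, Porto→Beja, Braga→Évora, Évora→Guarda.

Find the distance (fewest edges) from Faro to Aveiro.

3

Distance 0: Faro.
Distance 1: Funchal.
Distance 2: Évora.
Distance 3: Aveiro, Guarda — contains Aveiro.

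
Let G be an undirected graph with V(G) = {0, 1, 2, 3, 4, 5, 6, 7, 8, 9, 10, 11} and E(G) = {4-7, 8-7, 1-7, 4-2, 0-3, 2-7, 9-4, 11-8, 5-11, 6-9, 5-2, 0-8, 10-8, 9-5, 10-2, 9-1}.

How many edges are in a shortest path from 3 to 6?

Distance 0: 3.
Distance 1: 0.
Distance 2: 8.
Distance 3: 7, 10, 11.
Distance 4: 1, 2, 4, 5.
Distance 5: 9.
Distance 6: 6 — contains 6.

6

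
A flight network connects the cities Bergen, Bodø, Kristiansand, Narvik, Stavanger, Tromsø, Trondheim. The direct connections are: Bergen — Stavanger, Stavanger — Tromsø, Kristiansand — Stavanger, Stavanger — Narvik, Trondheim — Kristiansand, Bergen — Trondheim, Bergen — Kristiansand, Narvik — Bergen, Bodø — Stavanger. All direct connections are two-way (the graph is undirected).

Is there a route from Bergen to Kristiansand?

Explore from Bergen.
Distance 1: reach Kristiansand, Narvik, Stavanger, Trondheim.
Found Kristiansand.

Yes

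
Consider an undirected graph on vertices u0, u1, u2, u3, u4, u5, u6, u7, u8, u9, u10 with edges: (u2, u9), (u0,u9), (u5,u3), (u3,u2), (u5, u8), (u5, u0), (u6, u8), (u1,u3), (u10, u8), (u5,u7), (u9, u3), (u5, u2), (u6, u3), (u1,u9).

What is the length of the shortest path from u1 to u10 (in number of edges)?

Distance 0: u1.
Distance 1: u3, u9.
Distance 2: u0, u2, u5, u6.
Distance 3: u7, u8.
Distance 4: u10 — contains u10.

4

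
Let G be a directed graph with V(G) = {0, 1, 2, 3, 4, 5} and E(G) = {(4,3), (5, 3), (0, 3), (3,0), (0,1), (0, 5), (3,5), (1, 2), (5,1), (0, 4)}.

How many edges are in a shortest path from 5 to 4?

3

Distance 0: 5.
Distance 1: 1, 3.
Distance 2: 0, 2.
Distance 3: 4 — contains 4.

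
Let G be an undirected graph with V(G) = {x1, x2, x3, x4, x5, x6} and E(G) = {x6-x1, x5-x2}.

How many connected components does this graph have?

From x1: component {x1, x6}.
From x2: component {x2, x5}.
From x3: component {x3}.
From x4: component {x4}.
That's 4 components.

4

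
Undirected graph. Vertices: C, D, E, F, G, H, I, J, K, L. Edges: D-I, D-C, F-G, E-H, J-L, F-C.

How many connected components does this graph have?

4

From C: component {C, D, F, G, I}.
From E: component {E, H}.
From J: component {J, L}.
From K: component {K}.
That's 4 components.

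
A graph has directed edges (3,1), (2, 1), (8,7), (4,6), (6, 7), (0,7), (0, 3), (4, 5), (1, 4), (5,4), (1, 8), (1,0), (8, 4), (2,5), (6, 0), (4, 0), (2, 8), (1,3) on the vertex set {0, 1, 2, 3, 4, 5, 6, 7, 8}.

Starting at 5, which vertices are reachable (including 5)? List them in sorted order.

0, 1, 3, 4, 5, 6, 7, 8

Start at 5.
Its neighbours: 4.
Then their neighbours: 0, 6.
Then next layer: 3, 7.
Then next layer: 1.
Then next layer: 8.
Nothing further is reachable.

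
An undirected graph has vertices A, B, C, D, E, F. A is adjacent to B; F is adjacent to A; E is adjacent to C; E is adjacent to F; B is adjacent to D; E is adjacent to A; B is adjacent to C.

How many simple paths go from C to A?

3

C–B–A
C–E–A
C–E–F–A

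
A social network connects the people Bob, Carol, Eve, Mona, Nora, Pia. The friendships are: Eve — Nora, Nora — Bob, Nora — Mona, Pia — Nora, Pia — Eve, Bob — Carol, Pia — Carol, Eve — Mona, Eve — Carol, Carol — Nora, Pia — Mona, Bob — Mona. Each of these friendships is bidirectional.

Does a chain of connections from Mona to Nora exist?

Yes

Explore from Mona.
Distance 1: reach Bob, Eve, Nora, Pia.
Found Nora.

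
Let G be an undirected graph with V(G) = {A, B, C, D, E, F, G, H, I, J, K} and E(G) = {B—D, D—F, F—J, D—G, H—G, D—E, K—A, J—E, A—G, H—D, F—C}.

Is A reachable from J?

Yes

Explore from J.
Distance 1: reach E, F.
Distance 2: reach C, D.
Distance 3: reach B, G, H.
Distance 4: reach A.
Found A.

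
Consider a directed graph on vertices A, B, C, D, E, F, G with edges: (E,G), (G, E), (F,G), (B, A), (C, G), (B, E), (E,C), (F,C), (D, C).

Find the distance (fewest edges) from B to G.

Distance 0: B.
Distance 1: A, E.
Distance 2: C, G — contains G.

2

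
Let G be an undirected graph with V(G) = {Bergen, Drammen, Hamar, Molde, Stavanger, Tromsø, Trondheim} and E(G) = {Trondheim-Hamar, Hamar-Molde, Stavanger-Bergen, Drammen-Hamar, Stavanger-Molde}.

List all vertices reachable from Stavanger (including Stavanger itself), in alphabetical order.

Bergen, Drammen, Hamar, Molde, Stavanger, Trondheim

Start at Stavanger.
Its neighbours: Bergen, Molde.
Then their neighbours: Hamar.
Then next layer: Drammen, Trondheim.
Nothing further is reachable.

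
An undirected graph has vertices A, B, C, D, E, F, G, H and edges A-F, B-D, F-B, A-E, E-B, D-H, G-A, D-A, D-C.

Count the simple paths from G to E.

G–A–D–B–E
G–A–E
G–A–F–B–E

3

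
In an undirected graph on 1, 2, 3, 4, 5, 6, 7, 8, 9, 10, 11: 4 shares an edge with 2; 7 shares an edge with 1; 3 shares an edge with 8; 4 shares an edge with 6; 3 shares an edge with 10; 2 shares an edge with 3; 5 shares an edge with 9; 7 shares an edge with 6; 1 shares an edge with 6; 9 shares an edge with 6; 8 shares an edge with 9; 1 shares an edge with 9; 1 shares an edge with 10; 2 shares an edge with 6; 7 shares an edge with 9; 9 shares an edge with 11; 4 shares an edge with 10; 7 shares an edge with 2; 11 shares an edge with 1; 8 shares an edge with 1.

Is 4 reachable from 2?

Explore from 2.
Distance 1: reach 3, 4, 6, 7.
Found 4.

Yes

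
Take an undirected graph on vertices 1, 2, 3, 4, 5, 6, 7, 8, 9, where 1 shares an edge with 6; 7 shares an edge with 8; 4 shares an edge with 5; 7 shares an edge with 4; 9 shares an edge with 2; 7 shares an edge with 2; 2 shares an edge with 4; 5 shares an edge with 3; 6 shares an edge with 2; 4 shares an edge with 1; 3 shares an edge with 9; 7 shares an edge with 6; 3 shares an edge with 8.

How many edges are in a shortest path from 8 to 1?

3

Distance 0: 8.
Distance 1: 3, 7.
Distance 2: 2, 4, 5, 6, 9.
Distance 3: 1 — contains 1.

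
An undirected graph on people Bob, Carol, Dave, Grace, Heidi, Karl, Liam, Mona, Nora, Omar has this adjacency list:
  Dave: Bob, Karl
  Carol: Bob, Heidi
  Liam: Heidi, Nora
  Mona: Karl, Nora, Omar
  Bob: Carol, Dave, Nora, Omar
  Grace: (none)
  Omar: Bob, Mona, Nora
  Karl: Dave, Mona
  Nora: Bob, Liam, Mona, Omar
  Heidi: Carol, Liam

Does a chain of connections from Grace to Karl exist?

Grace has no edges, so nothing is reachable from it.

No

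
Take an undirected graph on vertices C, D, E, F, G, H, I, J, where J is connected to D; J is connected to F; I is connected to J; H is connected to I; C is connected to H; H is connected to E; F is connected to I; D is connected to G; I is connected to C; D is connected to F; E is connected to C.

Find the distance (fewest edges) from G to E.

5

Distance 0: G.
Distance 1: D.
Distance 2: F, J.
Distance 3: I.
Distance 4: C, H.
Distance 5: E — contains E.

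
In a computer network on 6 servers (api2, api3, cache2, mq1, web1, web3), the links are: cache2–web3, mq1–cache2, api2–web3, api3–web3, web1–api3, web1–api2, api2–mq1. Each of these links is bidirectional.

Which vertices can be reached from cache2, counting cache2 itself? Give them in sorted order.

Start at cache2.
Its neighbours: mq1, web3.
Then their neighbours: api2, api3.
Then next layer: web1.
Every vertex is now reached.

api2, api3, cache2, mq1, web1, web3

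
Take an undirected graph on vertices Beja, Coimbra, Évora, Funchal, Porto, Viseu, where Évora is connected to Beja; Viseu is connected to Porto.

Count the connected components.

From Beja: component {Beja, Évora}.
From Coimbra: component {Coimbra}.
From Funchal: component {Funchal}.
From Porto: component {Porto, Viseu}.
That's 4 components.

4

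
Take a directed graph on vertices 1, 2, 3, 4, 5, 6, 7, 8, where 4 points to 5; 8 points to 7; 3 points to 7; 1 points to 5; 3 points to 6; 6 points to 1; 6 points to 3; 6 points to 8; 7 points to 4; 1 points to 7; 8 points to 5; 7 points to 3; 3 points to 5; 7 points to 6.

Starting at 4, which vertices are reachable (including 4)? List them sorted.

4, 5

Start at 4.
Its neighbours: 5.
Nothing further is reachable.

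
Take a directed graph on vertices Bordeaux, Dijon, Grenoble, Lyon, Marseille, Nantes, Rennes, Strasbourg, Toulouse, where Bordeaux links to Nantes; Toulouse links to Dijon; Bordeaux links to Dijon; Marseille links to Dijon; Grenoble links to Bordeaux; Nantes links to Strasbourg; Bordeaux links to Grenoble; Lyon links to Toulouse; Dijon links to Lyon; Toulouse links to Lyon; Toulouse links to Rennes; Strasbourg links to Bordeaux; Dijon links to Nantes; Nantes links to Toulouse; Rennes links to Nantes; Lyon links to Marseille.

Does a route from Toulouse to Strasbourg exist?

Yes

Explore from Toulouse.
Distance 1: reach Dijon, Lyon, Rennes.
Distance 2: reach Marseille, Nantes.
Distance 3: reach Strasbourg.
Found Strasbourg.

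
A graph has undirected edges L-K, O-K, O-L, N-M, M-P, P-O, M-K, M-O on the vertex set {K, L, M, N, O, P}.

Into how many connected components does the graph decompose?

From K: component {K, L, M, N, O, P}.
That's 1 component.

1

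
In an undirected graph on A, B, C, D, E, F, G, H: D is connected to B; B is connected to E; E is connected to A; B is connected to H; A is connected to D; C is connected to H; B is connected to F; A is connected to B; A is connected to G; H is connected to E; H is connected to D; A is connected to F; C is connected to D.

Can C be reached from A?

Yes

Explore from A.
Distance 1: reach B, D, E, F, G.
Distance 2: reach C, H.
Found C.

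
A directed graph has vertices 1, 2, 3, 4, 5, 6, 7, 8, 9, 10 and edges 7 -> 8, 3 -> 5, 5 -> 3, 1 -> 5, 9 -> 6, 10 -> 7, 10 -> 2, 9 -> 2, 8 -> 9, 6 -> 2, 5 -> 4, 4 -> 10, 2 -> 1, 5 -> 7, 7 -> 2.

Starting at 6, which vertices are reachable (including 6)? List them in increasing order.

1, 2, 3, 4, 5, 6, 7, 8, 9, 10

Start at 6.
Its neighbours: 2.
Then their neighbours: 1.
Then next layer: 5.
Then next layer: 3, 4, 7.
Then next layer: 8, 10.
Then next layer: 9.
Every vertex is now reached.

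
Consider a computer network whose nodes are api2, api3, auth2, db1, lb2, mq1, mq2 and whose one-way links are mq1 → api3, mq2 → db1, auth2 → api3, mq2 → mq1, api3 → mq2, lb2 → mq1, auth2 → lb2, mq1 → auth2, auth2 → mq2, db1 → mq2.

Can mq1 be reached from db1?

Yes

Explore from db1.
Distance 1: reach mq2.
Distance 2: reach mq1.
Found mq1.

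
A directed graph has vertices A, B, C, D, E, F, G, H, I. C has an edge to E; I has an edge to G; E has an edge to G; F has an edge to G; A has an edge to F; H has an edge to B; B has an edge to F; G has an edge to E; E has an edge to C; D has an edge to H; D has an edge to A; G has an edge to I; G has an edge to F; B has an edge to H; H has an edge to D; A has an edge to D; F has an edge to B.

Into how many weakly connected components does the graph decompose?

1

From A: component {A, B, C, D, E, F, G, H, I}.
That's 1 component.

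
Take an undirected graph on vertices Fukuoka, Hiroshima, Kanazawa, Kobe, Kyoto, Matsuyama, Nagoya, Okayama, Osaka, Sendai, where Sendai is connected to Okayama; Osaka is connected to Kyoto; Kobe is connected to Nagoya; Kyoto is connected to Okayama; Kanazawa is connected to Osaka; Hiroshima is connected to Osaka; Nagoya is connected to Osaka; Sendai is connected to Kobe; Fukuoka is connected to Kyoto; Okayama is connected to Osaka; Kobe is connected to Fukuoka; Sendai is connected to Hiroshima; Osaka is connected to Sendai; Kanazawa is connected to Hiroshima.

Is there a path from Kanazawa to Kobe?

Explore from Kanazawa.
Distance 1: reach Hiroshima, Osaka.
Distance 2: reach Kyoto, Nagoya, Okayama, Sendai.
Distance 3: reach Fukuoka, Kobe.
Found Kobe.

Yes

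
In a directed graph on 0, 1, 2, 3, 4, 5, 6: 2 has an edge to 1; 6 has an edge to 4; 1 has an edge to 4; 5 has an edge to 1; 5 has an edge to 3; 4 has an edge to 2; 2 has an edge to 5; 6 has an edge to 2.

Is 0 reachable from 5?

No

Explore from 5.
Distance 1: reach 1, 3.
Distance 2: reach 4.
Distance 3: reach 2.
The search from 5 is exhausted; no directed path reaches 0.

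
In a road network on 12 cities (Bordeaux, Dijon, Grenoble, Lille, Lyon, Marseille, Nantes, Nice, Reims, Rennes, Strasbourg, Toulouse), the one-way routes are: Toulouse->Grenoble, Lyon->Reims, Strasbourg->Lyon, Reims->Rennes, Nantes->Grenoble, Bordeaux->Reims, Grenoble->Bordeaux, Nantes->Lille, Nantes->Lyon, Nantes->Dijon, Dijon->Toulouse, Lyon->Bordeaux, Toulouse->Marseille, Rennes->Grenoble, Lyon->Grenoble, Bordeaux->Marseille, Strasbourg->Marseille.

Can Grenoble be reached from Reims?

Explore from Reims.
Distance 1: reach Rennes.
Distance 2: reach Grenoble.
Found Grenoble.

Yes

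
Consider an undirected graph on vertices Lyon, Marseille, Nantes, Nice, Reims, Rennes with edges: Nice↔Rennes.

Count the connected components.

From Lyon: component {Lyon}.
From Marseille: component {Marseille}.
From Nantes: component {Nantes}.
From Nice: component {Nice, Rennes}.
From Reims: component {Reims}.
That's 5 components.

5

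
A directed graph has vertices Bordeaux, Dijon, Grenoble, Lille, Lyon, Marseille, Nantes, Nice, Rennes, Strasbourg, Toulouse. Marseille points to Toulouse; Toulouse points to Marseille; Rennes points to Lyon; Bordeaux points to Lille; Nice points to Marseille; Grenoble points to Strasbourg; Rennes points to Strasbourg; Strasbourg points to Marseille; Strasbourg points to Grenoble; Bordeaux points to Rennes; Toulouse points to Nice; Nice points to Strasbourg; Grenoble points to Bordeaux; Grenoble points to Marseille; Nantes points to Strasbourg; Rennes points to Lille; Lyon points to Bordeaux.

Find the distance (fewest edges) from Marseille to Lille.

6

Distance 0: Marseille.
Distance 1: Toulouse.
Distance 2: Nice.
Distance 3: Strasbourg.
Distance 4: Grenoble.
Distance 5: Bordeaux.
Distance 6: Lille, Rennes — contains Lille.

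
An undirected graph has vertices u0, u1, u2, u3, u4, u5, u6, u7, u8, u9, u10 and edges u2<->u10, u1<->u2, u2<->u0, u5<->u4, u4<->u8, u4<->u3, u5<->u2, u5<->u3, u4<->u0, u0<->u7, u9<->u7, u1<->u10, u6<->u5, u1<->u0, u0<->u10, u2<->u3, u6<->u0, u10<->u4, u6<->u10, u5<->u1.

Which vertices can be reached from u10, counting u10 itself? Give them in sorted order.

Start at u10.
Its neighbours: u0, u1, u2, u4, u6.
Then their neighbours: u3, u5, u7, u8.
Then next layer: u9.
Every vertex is now reached.

u0, u1, u2, u3, u4, u5, u6, u7, u8, u9, u10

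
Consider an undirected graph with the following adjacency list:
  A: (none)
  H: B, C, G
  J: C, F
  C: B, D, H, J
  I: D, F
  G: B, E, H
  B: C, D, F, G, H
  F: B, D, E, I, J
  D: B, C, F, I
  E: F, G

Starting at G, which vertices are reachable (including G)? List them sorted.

B, C, D, E, F, G, H, I, J

Start at G.
Its neighbours: B, E, H.
Then their neighbours: C, D, F.
Then next layer: I, J.
Nothing further is reachable.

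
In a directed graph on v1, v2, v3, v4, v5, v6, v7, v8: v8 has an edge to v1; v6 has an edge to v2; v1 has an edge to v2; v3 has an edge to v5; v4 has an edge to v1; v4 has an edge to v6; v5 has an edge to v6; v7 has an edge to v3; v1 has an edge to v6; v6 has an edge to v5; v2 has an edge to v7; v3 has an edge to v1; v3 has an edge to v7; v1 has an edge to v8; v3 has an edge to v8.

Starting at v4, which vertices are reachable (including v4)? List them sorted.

v1, v2, v3, v4, v5, v6, v7, v8

Start at v4.
Its neighbours: v1, v6.
Then their neighbours: v2, v5, v8.
Then next layer: v7.
Then next layer: v3.
Every vertex is now reached.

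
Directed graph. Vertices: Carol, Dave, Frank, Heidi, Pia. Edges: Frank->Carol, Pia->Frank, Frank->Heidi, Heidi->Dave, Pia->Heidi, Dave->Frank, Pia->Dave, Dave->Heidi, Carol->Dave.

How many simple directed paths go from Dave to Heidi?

2

Dave→Frank→Heidi
Dave→Heidi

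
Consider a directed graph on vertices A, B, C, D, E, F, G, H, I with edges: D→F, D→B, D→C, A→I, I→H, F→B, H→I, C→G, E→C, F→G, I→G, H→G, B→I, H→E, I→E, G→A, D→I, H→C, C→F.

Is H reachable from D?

Yes

Explore from D.
Distance 1: reach B, C, F, I.
Distance 2: reach E, G, H.
Found H.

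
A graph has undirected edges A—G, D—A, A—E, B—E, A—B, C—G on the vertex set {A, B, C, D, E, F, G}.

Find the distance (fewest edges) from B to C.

3

Distance 0: B.
Distance 1: A, E.
Distance 2: D, G.
Distance 3: C — contains C.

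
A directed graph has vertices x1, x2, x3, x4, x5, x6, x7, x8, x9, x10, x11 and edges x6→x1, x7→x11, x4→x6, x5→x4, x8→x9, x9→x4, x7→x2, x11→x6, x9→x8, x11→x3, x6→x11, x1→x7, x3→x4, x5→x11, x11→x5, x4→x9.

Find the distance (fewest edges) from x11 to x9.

3

Distance 0: x11.
Distance 1: x3, x5, x6.
Distance 2: x1, x4.
Distance 3: x7, x9 — contains x9.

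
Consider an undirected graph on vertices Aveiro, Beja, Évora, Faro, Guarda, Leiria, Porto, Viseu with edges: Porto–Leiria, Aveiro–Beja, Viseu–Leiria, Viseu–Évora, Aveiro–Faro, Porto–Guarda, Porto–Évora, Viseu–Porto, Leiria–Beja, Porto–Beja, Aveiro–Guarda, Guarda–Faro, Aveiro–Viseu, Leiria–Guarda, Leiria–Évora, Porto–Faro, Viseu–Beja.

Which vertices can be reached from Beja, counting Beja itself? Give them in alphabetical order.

Aveiro, Beja, Évora, Faro, Guarda, Leiria, Porto, Viseu

Start at Beja.
Its neighbours: Aveiro, Leiria, Porto, Viseu.
Then their neighbours: Évora, Faro, Guarda.
Every vertex is now reached.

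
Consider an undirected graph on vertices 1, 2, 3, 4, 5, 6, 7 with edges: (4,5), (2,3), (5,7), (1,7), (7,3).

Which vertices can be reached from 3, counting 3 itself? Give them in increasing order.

Start at 3.
Its neighbours: 2, 7.
Then their neighbours: 1, 5.
Then next layer: 4.
Nothing further is reachable.

1, 2, 3, 4, 5, 7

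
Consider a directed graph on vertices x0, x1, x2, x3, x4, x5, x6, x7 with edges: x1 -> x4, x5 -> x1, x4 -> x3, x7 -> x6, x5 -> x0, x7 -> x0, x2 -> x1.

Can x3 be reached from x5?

Explore from x5.
Distance 1: reach x0, x1.
Distance 2: reach x4.
Distance 3: reach x3.
Found x3.

Yes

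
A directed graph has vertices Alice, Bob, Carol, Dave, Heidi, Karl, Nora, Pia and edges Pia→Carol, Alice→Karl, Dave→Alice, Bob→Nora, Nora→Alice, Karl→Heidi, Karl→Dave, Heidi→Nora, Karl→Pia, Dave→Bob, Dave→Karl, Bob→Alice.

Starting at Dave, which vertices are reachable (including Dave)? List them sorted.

Start at Dave.
Its neighbours: Alice, Bob, Karl.
Then their neighbours: Heidi, Nora, Pia.
Then next layer: Carol.
Every vertex is now reached.

Alice, Bob, Carol, Dave, Heidi, Karl, Nora, Pia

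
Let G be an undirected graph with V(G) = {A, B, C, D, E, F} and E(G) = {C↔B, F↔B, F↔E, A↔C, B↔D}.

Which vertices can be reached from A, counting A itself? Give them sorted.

A, B, C, D, E, F

Start at A.
Its neighbours: C.
Then their neighbours: B.
Then next layer: D, F.
Then next layer: E.
Every vertex is now reached.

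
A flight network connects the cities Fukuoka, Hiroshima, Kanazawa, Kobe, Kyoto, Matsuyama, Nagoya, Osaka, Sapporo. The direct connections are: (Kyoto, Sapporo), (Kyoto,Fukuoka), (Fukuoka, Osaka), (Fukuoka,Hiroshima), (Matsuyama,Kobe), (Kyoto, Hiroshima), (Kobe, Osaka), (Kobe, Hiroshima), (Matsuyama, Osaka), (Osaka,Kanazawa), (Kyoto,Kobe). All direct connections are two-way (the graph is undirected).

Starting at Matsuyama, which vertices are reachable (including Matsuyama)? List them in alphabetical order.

Fukuoka, Hiroshima, Kanazawa, Kobe, Kyoto, Matsuyama, Osaka, Sapporo

Start at Matsuyama.
Its neighbours: Kobe, Osaka.
Then their neighbours: Fukuoka, Hiroshima, Kanazawa, Kyoto.
Then next layer: Sapporo.
Nothing further is reachable.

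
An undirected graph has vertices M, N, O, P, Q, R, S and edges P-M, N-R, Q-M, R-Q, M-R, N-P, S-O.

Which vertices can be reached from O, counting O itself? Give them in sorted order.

O, S

Start at O.
Its neighbours: S.
Nothing further is reachable.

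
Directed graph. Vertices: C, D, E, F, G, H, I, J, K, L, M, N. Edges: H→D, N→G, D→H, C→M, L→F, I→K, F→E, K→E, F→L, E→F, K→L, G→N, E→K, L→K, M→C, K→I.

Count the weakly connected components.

5

From C: component {C, M}.
From D: component {D, H}.
From E: component {E, F, I, K, L}.
From G: component {G, N}.
From J: component {J}.
That's 5 components.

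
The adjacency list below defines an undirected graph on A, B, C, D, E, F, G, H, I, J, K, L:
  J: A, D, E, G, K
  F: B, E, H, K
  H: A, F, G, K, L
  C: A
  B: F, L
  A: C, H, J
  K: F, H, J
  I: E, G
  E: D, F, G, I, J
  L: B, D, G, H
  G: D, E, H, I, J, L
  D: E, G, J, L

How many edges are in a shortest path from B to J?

Distance 0: B.
Distance 1: F, L.
Distance 2: D, E, G, H, K.
Distance 3: A, I, J — contains J.

3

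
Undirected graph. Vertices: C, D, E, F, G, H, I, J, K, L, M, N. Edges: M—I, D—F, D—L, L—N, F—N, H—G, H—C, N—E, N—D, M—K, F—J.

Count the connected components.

3

From C: component {C, G, H}.
From D: component {D, E, F, J, L, N}.
From I: component {I, K, M}.
That's 3 components.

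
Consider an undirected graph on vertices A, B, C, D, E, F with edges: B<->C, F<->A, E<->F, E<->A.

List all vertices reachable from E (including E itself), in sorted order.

A, E, F

Start at E.
Its neighbours: A, F.
Nothing further is reachable.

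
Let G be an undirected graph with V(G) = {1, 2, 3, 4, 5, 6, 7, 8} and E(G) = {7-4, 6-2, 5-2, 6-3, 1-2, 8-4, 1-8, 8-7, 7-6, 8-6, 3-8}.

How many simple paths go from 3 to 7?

3–6–2–1–8–4–7
3–6–2–1–8–7
3–6–7
3–6–8–4–7
3–6–8–7
3–8–1–2–6–7
3–8–4–7
3–8–6–7
3–8–7

9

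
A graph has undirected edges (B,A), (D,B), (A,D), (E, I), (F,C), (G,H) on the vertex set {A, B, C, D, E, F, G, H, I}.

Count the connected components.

From A: component {A, B, D}.
From C: component {C, F}.
From E: component {E, I}.
From G: component {G, H}.
That's 4 components.

4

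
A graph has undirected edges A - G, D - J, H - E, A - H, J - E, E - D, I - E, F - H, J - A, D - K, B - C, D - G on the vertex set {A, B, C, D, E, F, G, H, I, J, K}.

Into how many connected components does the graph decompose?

From A: component {A, D, E, F, G, H, I, J, K}.
From B: component {B, C}.
That's 2 components.

2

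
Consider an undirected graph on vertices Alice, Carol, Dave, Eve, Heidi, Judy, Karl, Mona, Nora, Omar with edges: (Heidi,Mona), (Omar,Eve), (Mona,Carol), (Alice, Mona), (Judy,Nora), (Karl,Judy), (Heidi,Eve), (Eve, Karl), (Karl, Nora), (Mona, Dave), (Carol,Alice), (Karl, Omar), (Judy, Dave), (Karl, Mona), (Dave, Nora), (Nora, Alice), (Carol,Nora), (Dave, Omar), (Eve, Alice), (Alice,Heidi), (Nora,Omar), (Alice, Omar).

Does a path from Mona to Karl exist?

Explore from Mona.
Distance 1: reach Alice, Carol, Dave, Heidi, Karl.
Found Karl.

Yes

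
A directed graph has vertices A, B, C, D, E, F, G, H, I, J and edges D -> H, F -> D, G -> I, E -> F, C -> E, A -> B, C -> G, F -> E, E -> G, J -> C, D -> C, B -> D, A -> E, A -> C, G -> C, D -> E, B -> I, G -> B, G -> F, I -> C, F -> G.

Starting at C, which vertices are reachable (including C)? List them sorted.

Start at C.
Its neighbours: E, G.
Then their neighbours: B, F, I.
Then next layer: D.
Then next layer: H.
Nothing further is reachable.

B, C, D, E, F, G, H, I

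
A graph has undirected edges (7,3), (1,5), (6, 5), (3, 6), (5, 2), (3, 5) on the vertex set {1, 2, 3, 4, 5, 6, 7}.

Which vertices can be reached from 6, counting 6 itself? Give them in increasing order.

1, 2, 3, 5, 6, 7

Start at 6.
Its neighbours: 3, 5.
Then their neighbours: 1, 2, 7.
Nothing further is reachable.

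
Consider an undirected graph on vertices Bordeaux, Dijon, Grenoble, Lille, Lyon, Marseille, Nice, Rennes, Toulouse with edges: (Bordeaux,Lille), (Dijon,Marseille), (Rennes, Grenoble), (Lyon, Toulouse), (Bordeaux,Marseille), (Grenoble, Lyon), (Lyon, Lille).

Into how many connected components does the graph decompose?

From Bordeaux: component {Bordeaux, Dijon, Grenoble, Lille, Lyon, Marseille, Rennes, Toulouse}.
From Nice: component {Nice}.
That's 2 components.

2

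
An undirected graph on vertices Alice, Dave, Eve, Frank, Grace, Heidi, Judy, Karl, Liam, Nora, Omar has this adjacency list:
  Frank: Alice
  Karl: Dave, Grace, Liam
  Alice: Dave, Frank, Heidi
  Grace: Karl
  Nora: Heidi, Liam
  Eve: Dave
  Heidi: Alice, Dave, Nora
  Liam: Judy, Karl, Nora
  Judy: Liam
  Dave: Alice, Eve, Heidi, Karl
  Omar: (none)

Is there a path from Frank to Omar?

No

Explore from Frank.
Distance 1: reach Alice.
Distance 2: reach Dave, Heidi.
Distance 3: reach Eve, Karl, Nora.
Distance 4: reach Grace, Liam.
Distance 5: reach Judy.
The search is exhausted without reaching Omar; it lies in a different component.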